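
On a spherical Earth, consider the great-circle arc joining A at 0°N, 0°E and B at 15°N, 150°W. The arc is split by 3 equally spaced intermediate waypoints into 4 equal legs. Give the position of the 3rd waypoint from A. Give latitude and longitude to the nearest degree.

From cos δ = sin φ₁ sin φ₂ + cos φ₁ cos φ₂ cos Δλ, the central angle is δ ≈ 2.562 rad (146.8°).
Interpolate at f = 3/4 with slerp weights a = sin((1−f)δ)/sin δ ≈ 1.091, b = sin(fδ)/sin δ ≈ 1.714.
p = a·p₁ + b·p₂ ≈ (-0.343, -0.828, 0.444); φ = arcsin(p_z) ≈ 26.34°, λ = atan2(p_y, p_x) ≈ -112.53°.

≈ 26°N, 113°W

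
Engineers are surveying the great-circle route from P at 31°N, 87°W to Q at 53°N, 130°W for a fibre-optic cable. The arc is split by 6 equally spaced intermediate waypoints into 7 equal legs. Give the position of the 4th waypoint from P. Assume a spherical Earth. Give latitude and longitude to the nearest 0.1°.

Convert each endpoint to a unit vector on the sphere (x = cos φ cos λ, y = cos φ sin λ, z = sin φ).
The central angle between the endpoints is δ = arccos(p₁·p₂) ≈ 0.662 rad (37.9°).
Interpolate at f = 4/7 with slerp weights a = sin((1−f)δ)/sin δ ≈ 0.455, b = sin(fδ)/sin δ ≈ 0.601.
p = a·p₁ + b·p₂ ≈ (-0.212, -0.667, 0.714); φ = arcsin(p_z) ≈ 45.60°, λ = atan2(p_y, p_x) ≈ -107.64°.

≈ 45.6°N, 107.6°W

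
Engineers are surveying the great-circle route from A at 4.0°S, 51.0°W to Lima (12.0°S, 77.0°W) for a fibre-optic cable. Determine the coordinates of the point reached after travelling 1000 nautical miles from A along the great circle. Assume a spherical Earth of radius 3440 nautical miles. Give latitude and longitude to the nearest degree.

≈ 9°S, 67°W

Write both endpoints as unit vectors p₁, p₂ with components (cos φ cos λ, cos φ sin λ, sin φ).
The central angle between the endpoints is δ = arccos(p₁·p₂) ≈ 0.470 rad (26.9°). The total great-circle distance is δ·R ≈ 0.470 × 3440 ≈ 1617 nmi, so the target fraction is f = 1000/1617 ≈ 0.618.
Interpolate at f ≈ 0.618 with slerp weights a = sin((1−f)δ)/sin δ ≈ 0.394, b = sin(fδ)/sin δ ≈ 0.633.
p = a·p₁ + b·p₂ ≈ (0.387, -0.908, -0.159); φ = arcsin(p_z) ≈ -9.15°, λ = atan2(p_y, p_x) ≈ -66.95°.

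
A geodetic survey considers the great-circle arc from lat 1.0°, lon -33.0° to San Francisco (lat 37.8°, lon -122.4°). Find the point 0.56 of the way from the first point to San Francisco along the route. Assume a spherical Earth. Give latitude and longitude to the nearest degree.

Write both endpoints as unit vectors p₁, p₂ with components (cos φ cos λ, cos φ sin λ, sin φ).
The central angle between the endpoints is δ = arccos(p₁·p₂) ≈ 1.552 rad (88.9°).
Interpolate at f = 0.56 with slerp weights a = sin((1−f)δ)/sin δ ≈ 0.631, b = sin(fδ)/sin δ ≈ 0.764.
p = a·p₁ + b·p₂ ≈ (0.206, -0.853, 0.479); φ = arcsin(p_z) ≈ 28.63°, λ = atan2(p_y, p_x) ≈ -76.44°.

≈ lat 29°, lon -76°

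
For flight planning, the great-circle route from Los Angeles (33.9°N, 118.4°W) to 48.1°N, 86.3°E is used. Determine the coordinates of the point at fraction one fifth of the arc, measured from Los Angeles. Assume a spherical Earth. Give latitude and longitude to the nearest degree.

The haversine formula gives a central angle δ ≈ 1.659 rad (95.1°) between the endpoints.
Interpolate at f = 1/5 with slerp weights a = sin((1−f)δ)/sin δ ≈ 0.974, b = sin(fδ)/sin δ ≈ 0.327.
p = a·p₁ + b·p₂ ≈ (-0.371, -0.493, 0.787); φ = arcsin(p_z) ≈ 51.90°, λ = atan2(p_y, p_x) ≈ -126.91°.

≈ 52°N, 127°W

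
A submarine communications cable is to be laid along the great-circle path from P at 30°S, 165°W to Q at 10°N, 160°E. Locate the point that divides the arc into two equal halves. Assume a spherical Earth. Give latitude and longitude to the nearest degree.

≈ 10°S, 176°E

Convert each endpoint to a unit vector on the sphere (x = cos φ cos λ, y = cos φ sin λ, z = sin φ).
The central angle between the endpoints is δ = arccos(p₁·p₂) ≈ 0.912 rad (52.3°).
Interpolate at f = 1/2 with slerp weights a = sin((1−f)δ)/sin δ ≈ 0.557, b = sin(fδ)/sin δ ≈ 0.557.
p = a·p₁ + b·p₂ ≈ (-0.981, 0.063, -0.182); φ = arcsin(p_z) ≈ -10.47°, λ = atan2(p_y, p_x) ≈ 176.34°.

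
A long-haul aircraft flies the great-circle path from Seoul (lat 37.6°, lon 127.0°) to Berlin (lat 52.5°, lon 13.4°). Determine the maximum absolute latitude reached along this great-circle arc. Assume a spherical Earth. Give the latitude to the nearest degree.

The great circle lies in the plane with unit normal n̂ = (p₁ × p₂)/|p₁ × p₂|.
Here n̂_z ≈ -0.462; the vertex latitude is φ_max = arccos|n̂_z| ≈ 62.5°.
Check via Clairaut: cos φ_max = |cos φ₁| · sin C = cos(37.6°)·sin(35.7°) ≈ 0.462, again giving ≈ 62.5°.

≈ 62°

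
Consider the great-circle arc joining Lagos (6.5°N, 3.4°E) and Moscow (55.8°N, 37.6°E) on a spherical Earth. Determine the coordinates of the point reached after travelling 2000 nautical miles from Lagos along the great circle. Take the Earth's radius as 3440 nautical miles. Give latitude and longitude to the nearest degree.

The haversine formula gives a central angle δ ≈ 0.982 rad (56.3°) between the endpoints. The total great-circle distance is δ·R ≈ 0.982 × 3440 ≈ 3377 nmi, so the target fraction is f = 2000/3377 ≈ 0.592.
Interpolate at f ≈ 0.592 with slerp weights a = sin((1−f)δ)/sin δ ≈ 0.469, b = sin(fδ)/sin δ ≈ 0.660.
p = a·p₁ + b·p₂ ≈ (0.759, 0.254, 0.599); φ = arcsin(p_z) ≈ 36.82°, λ = atan2(p_y, p_x) ≈ 18.51°.

≈ (37°N, 19°E)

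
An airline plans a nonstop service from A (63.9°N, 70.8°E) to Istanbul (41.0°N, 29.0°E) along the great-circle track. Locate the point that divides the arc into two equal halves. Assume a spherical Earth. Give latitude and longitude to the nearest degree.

≈ (54°N, 44°E)

Convert each endpoint to a unit vector on the sphere (x = cos φ cos λ, y = cos φ sin λ, z = sin φ).
The central angle between the endpoints is δ = arccos(p₁·p₂) ≈ 0.580 rad (33.2°).
Interpolate at f = 1/2 with slerp weights a = sin((1−f)δ)/sin δ ≈ 0.522, b = sin(fδ)/sin δ ≈ 0.522.
p = a·p₁ + b·p₂ ≈ (0.420, 0.408, 0.811); φ = arcsin(p_z) ≈ 54.18°, λ = atan2(p_y, p_x) ≈ 44.15°.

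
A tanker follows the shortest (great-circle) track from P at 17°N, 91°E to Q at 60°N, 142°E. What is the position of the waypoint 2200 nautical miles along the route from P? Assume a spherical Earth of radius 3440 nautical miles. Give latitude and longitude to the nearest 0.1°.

The haversine formula gives a central angle δ ≈ 0.984 rad (56.4°) between the endpoints. The total great-circle distance is δ·R ≈ 0.984 × 3440 ≈ 3383 nmi, so the target fraction is f = 2200/3383 ≈ 0.650.
Interpolate at f ≈ 0.650 with slerp weights a = sin((1−f)δ)/sin δ ≈ 0.405, b = sin(fδ)/sin δ ≈ 0.717.
p = a·p₁ + b·p₂ ≈ (-0.289, 0.608, 0.739); φ = arcsin(p_z) ≈ 47.68°, λ = atan2(p_y, p_x) ≈ 115.44°.

≈ 47.7°N, 115.4°E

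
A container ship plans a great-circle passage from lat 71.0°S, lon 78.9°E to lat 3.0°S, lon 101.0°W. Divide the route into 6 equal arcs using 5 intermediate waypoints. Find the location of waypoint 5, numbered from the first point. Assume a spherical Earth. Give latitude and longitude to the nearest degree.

≈ lat 21°S, lon 101°W

The haversine formula gives a central angle δ ≈ 1.850 rad (106.0°) between the endpoints.
Interpolate at f = 5/6 with slerp weights a = sin((1−f)δ)/sin δ ≈ 0.316, b = sin(fδ)/sin δ ≈ 1.040.
p = a·p₁ + b·p₂ ≈ (-0.178, -0.918, -0.353); φ = arcsin(p_z) ≈ -20.67°, λ = atan2(p_y, p_x) ≈ -100.99°.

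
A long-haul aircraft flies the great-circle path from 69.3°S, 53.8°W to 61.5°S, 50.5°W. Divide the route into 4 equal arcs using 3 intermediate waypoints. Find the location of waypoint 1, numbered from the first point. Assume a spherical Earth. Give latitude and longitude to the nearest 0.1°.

≈ 67.4°S, 52.8°W

Convert each endpoint to a unit vector on the sphere (x = cos φ cos λ, y = cos φ sin λ, z = sin φ).
The central angle between the endpoints is δ = arccos(p₁·p₂) ≈ 0.138 rad (7.9°).
Interpolate at f = 1/4 with slerp weights a = sin((1−f)δ)/sin δ ≈ 0.751, b = sin(fδ)/sin δ ≈ 0.251.
p = a·p₁ + b·p₂ ≈ (0.233, -0.307, -0.923); φ = arcsin(p_z) ≈ -67.36°, λ = atan2(p_y, p_x) ≈ -52.77°.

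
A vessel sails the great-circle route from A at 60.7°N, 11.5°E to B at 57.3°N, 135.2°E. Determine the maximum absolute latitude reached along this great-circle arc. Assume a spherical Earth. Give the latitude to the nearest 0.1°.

The great circle lies in the plane with unit normal n̂ = (p₁ × p₂)/|p₁ × p₂|.
Here n̂_z ≈ +0.272; the vertex latitude is φ_max = arccos|n̂_z| ≈ 74.2°.
Check via Clairaut: cos φ_max = |cos φ₁| · sin C = cos(60.7°)·sin(33.7°) ≈ 0.272, again giving ≈ 74.2°.

≈ 74.2°N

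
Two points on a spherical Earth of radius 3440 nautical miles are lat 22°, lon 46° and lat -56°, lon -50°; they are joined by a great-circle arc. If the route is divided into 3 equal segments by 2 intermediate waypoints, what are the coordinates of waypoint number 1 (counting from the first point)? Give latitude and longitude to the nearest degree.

The haversine formula gives a central angle δ ≈ 1.944 rad (111.4°) between the endpoints.
Interpolate at f = 1/3 with slerp weights a = sin((1−f)δ)/sin δ ≈ 1.034, b = sin(fδ)/sin δ ≈ 0.648.
p = a·p₁ + b·p₂ ≈ (0.899, 0.412, -0.150); φ = arcsin(p_z) ≈ -8.64°, λ = atan2(p_y, p_x) ≈ 24.61°.

≈ lat -9°, lon 25°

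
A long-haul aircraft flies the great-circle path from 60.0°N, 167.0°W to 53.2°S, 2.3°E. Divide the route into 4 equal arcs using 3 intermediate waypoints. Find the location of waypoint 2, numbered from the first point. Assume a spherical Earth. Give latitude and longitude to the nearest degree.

From cos δ = sin φ₁ sin φ₂ + cos φ₁ cos φ₂ cos Δλ, the central angle is δ ≈ 2.985 rad (171.0°).
Interpolate at f = 2/4 with slerp weights a = sin((1−f)δ)/sin δ ≈ 6.391, b = sin(fδ)/sin δ ≈ 6.391.
p = a·p₁ + b·p₂ ≈ (0.712, -0.565, 0.417); φ = arcsin(p_z) ≈ 24.66°, λ = atan2(p_y, p_x) ≈ -38.46°.

≈ 25°N, 38°W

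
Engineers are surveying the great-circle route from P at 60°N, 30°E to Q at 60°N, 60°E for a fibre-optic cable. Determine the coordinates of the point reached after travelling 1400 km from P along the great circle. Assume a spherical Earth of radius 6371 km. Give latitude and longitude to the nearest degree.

Convert each endpoint to a unit vector on the sphere (x = cos φ cos λ, y = cos φ sin λ, z = sin φ).
The central angle between the endpoints is δ = arccos(p₁·p₂) ≈ 0.260 rad (14.9°). The total great-circle distance is δ·R ≈ 0.260 × 6371 ≈ 1654 km, so the target fraction is f = 1400/1654 ≈ 0.847.
Interpolate at f ≈ 0.847 with slerp weights a = sin((1−f)δ)/sin δ ≈ 0.155, b = sin(fδ)/sin δ ≈ 0.849.
p = a·p₁ + b·p₂ ≈ (0.279, 0.407, 0.870); φ = arcsin(p_z) ≈ 60.44°, λ = atan2(p_y, p_x) ≈ 55.49°.

≈ 60°N, 55°E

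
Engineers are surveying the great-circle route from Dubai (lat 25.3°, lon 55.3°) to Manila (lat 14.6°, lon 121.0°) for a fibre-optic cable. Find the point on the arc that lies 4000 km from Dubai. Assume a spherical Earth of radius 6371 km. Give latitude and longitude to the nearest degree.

From cos δ = sin φ₁ sin φ₂ + cos φ₁ cos φ₂ cos Δλ, the central angle is δ ≈ 1.084 rad (62.1°). The total great-circle distance is δ·R ≈ 1.084 × 6371 ≈ 6906 km, so the target fraction is f = 4000/6906 ≈ 0.579.
Interpolate at f ≈ 0.579 with slerp weights a = sin((1−f)δ)/sin δ ≈ 0.498, b = sin(fδ)/sin δ ≈ 0.665.
p = a·p₁ + b·p₂ ≈ (-0.075, 0.922, 0.381); φ = arcsin(p_z) ≈ 22.37°, λ = atan2(p_y, p_x) ≈ 94.63°.

≈ lat 22°, lon 95°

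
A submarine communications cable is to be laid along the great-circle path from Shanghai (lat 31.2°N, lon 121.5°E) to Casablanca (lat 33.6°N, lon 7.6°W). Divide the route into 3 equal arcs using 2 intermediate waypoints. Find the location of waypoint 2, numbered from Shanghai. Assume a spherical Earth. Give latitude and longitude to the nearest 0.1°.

Write both endpoints as unit vectors p₁, p₂ with components (cos φ cos λ, cos φ sin λ, sin φ).
The central angle between the endpoints is δ = arccos(p₁·p₂) ≈ 1.734 rad (99.4°).
Interpolate at f = 2/3 with slerp weights a = sin((1−f)δ)/sin δ ≈ 0.554, b = sin(fδ)/sin δ ≈ 0.928.
p = a·p₁ + b·p₂ ≈ (0.518, 0.302, 0.800); φ = arcsin(p_z) ≈ 53.15°, λ = atan2(p_y, p_x) ≈ 30.20°.

≈ lat 53.1°N, lon 30.2°E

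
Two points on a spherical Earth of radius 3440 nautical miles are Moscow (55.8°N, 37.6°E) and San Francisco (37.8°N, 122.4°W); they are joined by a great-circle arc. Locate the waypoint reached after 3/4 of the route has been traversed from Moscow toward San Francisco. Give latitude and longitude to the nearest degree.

Write both endpoints as unit vectors p₁, p₂ with components (cos φ cos λ, cos φ sin λ, sin φ).
The central angle between the endpoints is δ = arccos(p₁·p₂) ≈ 1.481 rad (84.9°).
Interpolate at f = 3/4 with slerp weights a = sin((1−f)δ)/sin δ ≈ 0.363, b = sin(fδ)/sin δ ≈ 0.900.
p = a·p₁ + b·p₂ ≈ (-0.219, -0.476, 0.852); φ = arcsin(p_z) ≈ 58.42°, λ = atan2(p_y, p_x) ≈ -114.73°.

≈ (58°N, 115°W)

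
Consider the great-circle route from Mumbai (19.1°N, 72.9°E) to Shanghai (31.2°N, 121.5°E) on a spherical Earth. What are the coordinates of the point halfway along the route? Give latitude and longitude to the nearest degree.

≈ (27°N, 96°E)

The haversine formula gives a central angle δ ≈ 0.790 rad (45.2°) between the endpoints.
Interpolate at f = 1/2 with slerp weights a = sin((1−f)δ)/sin δ ≈ 0.542, b = sin(fδ)/sin δ ≈ 0.542.
p = a·p₁ + b·p₂ ≈ (-0.092, 0.884, 0.458); φ = arcsin(p_z) ≈ 27.25°, λ = atan2(p_y, p_x) ≈ 95.91°.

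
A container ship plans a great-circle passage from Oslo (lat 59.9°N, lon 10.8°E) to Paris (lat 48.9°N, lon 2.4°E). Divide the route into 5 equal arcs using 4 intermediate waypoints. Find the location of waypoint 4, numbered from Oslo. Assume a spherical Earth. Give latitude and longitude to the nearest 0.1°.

Write both endpoints as unit vectors p₁, p₂ with components (cos φ cos λ, cos φ sin λ, sin φ).
The central angle between the endpoints is δ = arccos(p₁·p₂) ≈ 0.210 rad (12.0°).
Interpolate at f = 4/5 with slerp weights a = sin((1−f)δ)/sin δ ≈ 0.201, b = sin(fδ)/sin δ ≈ 0.802.
p = a·p₁ + b·p₂ ≈ (0.626, 0.041, 0.779); φ = arcsin(p_z) ≈ 51.14°, λ = atan2(p_y, p_x) ≈ 3.75°.

≈ lat 51.1°N, lon 3.7°E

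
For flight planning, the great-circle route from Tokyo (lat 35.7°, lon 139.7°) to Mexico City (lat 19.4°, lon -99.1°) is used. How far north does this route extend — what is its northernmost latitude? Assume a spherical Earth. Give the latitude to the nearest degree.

≈ 48°

The great circle lies in the plane with unit normal n̂ = (p₁ × p₂)/|p₁ × p₂|.
Here n̂_z ≈ +0.669; the vertex latitude is φ_max = arccos|n̂_z| ≈ 48.0°.
Check via Clairaut: cos φ_max = |cos φ₁| · sin C = cos(35.7°)·sin(55.5°) ≈ 0.669, again giving ≈ 48.0°.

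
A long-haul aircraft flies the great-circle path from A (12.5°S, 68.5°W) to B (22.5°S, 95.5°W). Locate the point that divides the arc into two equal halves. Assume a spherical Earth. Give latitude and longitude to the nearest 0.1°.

Convert each endpoint to a unit vector on the sphere (x = cos φ cos λ, y = cos φ sin λ, z = sin φ).
The central angle between the endpoints is δ = arccos(p₁·p₂) ≈ 0.481 rad (27.6°).
Interpolate at f = 1/2 with slerp weights a = sin((1−f)δ)/sin δ ≈ 0.515, b = sin(fδ)/sin δ ≈ 0.515.
p = a·p₁ + b·p₂ ≈ (0.139, -0.941, -0.308); φ = arcsin(p_z) ≈ -17.97°, λ = atan2(p_y, p_x) ≈ -81.62°.

≈ (18.0°S, 81.6°W)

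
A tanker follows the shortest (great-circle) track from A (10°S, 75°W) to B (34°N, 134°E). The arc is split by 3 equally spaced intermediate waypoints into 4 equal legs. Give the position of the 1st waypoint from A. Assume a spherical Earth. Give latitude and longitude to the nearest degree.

Write both endpoints as unit vectors p₁, p₂ with components (cos φ cos λ, cos φ sin λ, sin φ).
The central angle between the endpoints is δ = arccos(p₁·p₂) ≈ 2.517 rad (144.2°).
Interpolate at f = 1/4 with slerp weights a = sin((1−f)δ)/sin δ ≈ 1.625, b = sin(fδ)/sin δ ≈ 1.006.
p = a·p₁ + b·p₂ ≈ (-0.165, -0.945, 0.281); φ = arcsin(p_z) ≈ 16.30°, λ = atan2(p_y, p_x) ≈ -99.92°.

≈ (16°N, 100°W)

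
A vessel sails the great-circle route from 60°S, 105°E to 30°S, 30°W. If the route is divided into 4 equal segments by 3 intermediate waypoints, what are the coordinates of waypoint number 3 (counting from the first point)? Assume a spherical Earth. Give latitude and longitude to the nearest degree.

Convert each endpoint to a unit vector on the sphere (x = cos φ cos λ, y = cos φ sin λ, z = sin φ).
The central angle between the endpoints is δ = arccos(p₁·p₂) ≈ 1.444 rad (82.7°).
Interpolate at f = 3/4 with slerp weights a = sin((1−f)δ)/sin δ ≈ 0.356, b = sin(fδ)/sin δ ≈ 0.890.
p = a·p₁ + b·p₂ ≈ (0.622, -0.214, -0.754); φ = arcsin(p_z) ≈ -48.90°, λ = atan2(p_y, p_x) ≈ -18.96°.

≈ 49°S, 19°W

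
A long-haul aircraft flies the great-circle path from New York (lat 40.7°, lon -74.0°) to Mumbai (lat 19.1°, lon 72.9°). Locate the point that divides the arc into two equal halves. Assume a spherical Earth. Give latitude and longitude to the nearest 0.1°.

≈ lat 62.2°, lon 19.7°

Write both endpoints as unit vectors p₁, p₂ with components (cos φ cos λ, cos φ sin λ, sin φ).
The central angle between the endpoints is δ = arccos(p₁·p₂) ≈ 1.968 rad (112.8°).
Interpolate at f = 1/2 with slerp weights a = sin((1−f)δ)/sin δ ≈ 0.903, b = sin(fδ)/sin δ ≈ 0.903.
p = a·p₁ + b·p₂ ≈ (0.440, 0.157, 0.884); φ = arcsin(p_z) ≈ 62.16°, λ = atan2(p_y, p_x) ≈ 19.71°.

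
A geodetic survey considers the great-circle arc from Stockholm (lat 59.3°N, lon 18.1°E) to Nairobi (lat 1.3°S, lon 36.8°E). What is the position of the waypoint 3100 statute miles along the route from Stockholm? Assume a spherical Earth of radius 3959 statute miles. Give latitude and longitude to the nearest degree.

The haversine formula gives a central angle δ ≈ 1.088 rad (62.4°) between the endpoints. The total great-circle distance is δ·R ≈ 1.088 × 3959 ≈ 4309 mi, so the target fraction is f = 3100/4309 ≈ 0.719.
Interpolate at f ≈ 0.719 with slerp weights a = sin((1−f)δ)/sin δ ≈ 0.339, b = sin(fδ)/sin δ ≈ 0.796.
p = a·p₁ + b·p₂ ≈ (0.802, 0.531, 0.274); φ = arcsin(p_z) ≈ 15.88°, λ = atan2(p_y, p_x) ≈ 33.49°.

≈ lat 16°N, lon 33°E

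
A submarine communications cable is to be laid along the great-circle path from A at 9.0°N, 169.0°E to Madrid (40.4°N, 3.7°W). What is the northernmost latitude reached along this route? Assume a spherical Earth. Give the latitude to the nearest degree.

The great circle lies in the plane with unit normal n̂ = (p₁ × p₂)/|p₁ × p₂|.
Here n̂_z ≈ -0.125; the vertex latitude is φ_max = arccos|n̂_z| ≈ 82.8°.

≈ 83°N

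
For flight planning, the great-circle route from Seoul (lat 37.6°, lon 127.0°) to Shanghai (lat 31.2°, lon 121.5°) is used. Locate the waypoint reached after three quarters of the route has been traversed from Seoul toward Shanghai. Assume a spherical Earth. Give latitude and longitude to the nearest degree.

Convert each endpoint to a unit vector on the sphere (x = cos φ cos λ, y = cos φ sin λ, z = sin φ).
The central angle between the endpoints is δ = arccos(p₁·p₂) ≈ 0.137 rad (7.8°).
Interpolate at f = 3/4 with slerp weights a = sin((1−f)δ)/sin δ ≈ 0.251, b = sin(fδ)/sin δ ≈ 0.751.
p = a·p₁ + b·p₂ ≈ (-0.455, 0.706, 0.542); φ = arcsin(p_z) ≈ 32.82°, λ = atan2(p_y, p_x) ≈ 122.80°.

≈ lat 33°, lon 123°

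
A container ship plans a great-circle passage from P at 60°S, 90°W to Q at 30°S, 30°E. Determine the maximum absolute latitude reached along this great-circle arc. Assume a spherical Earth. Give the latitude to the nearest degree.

≈ 67°S

The great circle lies in the plane with unit normal n̂ = (p₁ × p₂)/|p₁ × p₂|.
Here n̂_z ≈ +0.384; the vertex latitude is φ_max = arccos|n̂_z| ≈ 67.4°.
Check via Clairaut: cos φ_max = |cos φ₁| · sin C = cos(60.0°)·sin(129.8°) ≈ 0.384, again giving ≈ 67.4°.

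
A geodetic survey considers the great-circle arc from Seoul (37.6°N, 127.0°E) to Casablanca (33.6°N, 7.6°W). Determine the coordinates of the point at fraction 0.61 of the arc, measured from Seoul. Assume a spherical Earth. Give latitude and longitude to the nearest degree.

The haversine formula gives a central angle δ ≈ 1.697 rad (97.2°) between the endpoints.
Interpolate at f = 0.61 with slerp weights a = sin((1−f)δ)/sin δ ≈ 0.619, b = sin(fδ)/sin δ ≈ 0.867.
p = a·p₁ + b·p₂ ≈ (0.420, 0.296, 0.858); φ = arcsin(p_z) ≈ 59.05°, λ = atan2(p_y, p_x) ≈ 35.20°.

≈ 59°N, 35°E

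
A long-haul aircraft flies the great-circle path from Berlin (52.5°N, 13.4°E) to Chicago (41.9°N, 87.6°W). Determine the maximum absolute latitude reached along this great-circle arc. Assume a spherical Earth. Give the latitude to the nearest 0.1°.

≈ 60.2°N

The great circle lies in the plane with unit normal n̂ = (p₁ × p₂)/|p₁ × p₂|.
Here n̂_z ≈ -0.496; the vertex latitude is φ_max = arccos|n̂_z| ≈ 60.2°.
Check via Clairaut: cos φ_max = |cos φ₁| · sin C = cos(52.5°)·sin(54.6°) ≈ 0.496, again giving ≈ 60.2°.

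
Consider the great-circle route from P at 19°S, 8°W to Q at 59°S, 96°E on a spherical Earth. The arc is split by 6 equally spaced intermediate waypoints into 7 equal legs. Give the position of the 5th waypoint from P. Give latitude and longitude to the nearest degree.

≈ 60°S, 50°E

Write both endpoints as unit vectors p₁, p₂ with components (cos φ cos λ, cos φ sin λ, sin φ).
The central angle between the endpoints is δ = arccos(p₁·p₂) ≈ 1.409 rad (80.7°).
Interpolate at f = 5/7 with slerp weights a = sin((1−f)δ)/sin δ ≈ 0.397, b = sin(fδ)/sin δ ≈ 0.856.
p = a·p₁ + b·p₂ ≈ (0.326, 0.386, -0.863); φ = arcsin(p_z) ≈ -59.66°, λ = atan2(p_y, p_x) ≈ 49.87°.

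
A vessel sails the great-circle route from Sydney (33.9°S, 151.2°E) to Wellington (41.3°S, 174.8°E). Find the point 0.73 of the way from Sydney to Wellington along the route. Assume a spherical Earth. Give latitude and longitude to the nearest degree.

≈ (40°S, 168°E)

Convert each endpoint to a unit vector on the sphere (x = cos φ cos λ, y = cos φ sin λ, z = sin φ).
The central angle between the endpoints is δ = arccos(p₁·p₂) ≈ 0.350 rad (20.0°).
Interpolate at f = 0.73 with slerp weights a = sin((1−f)δ)/sin δ ≈ 0.275, b = sin(fδ)/sin δ ≈ 0.737.
p = a·p₁ + b·p₂ ≈ (-0.752, 0.160, -0.640); φ = arcsin(p_z) ≈ -39.79°, λ = atan2(p_y, p_x) ≈ 167.97°.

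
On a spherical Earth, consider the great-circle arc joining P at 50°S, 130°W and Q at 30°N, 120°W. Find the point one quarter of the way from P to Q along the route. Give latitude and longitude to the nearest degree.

Convert each endpoint to a unit vector on the sphere (x = cos φ cos λ, y = cos φ sin λ, z = sin φ).
The central angle between the endpoints is δ = arccos(p₁·p₂) ≈ 1.405 rad (80.5°).
Interpolate at f = 1/4 with slerp weights a = sin((1−f)δ)/sin δ ≈ 0.881, b = sin(fδ)/sin δ ≈ 0.349.
p = a·p₁ + b·p₂ ≈ (-0.515, -0.696, -0.501); φ = arcsin(p_z) ≈ -30.05°, λ = atan2(p_y, p_x) ≈ -126.53°.

≈ 30°S, 127°W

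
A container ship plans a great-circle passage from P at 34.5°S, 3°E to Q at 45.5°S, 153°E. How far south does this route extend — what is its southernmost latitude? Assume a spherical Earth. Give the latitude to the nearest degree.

The great circle lies in the plane with unit normal n̂ = (p₁ × p₂)/|p₁ × p₂|.
Here n̂_z ≈ +0.290; the vertex latitude is φ_max = arccos|n̂_z| ≈ 73.1°.
Check via Clairaut: cos φ_max = |cos φ₁| · sin C = cos(34.5°)·sin(159.4°) ≈ 0.290, again giving ≈ 73.1°.

≈ 73°S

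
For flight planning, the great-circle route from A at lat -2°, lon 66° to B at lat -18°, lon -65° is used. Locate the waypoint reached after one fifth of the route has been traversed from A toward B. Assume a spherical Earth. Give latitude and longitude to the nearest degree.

≈ lat -12°, lon 42°

From cos δ = sin φ₁ sin φ₂ + cos φ₁ cos φ₂ cos Δλ, the central angle is δ ≈ 2.230 rad (127.8°).
Interpolate at f = 1/5 with slerp weights a = sin((1−f)δ)/sin δ ≈ 1.237, b = sin(fδ)/sin δ ≈ 0.546.
p = a·p₁ + b·p₂ ≈ (0.722, 0.659, -0.212); φ = arcsin(p_z) ≈ -12.23°, λ = atan2(p_y, p_x) ≈ 42.36°.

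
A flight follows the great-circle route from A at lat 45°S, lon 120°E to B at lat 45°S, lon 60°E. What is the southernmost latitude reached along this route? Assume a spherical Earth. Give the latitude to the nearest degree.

≈ 49°S

The great circle lies in the plane with unit normal n̂ = (p₁ × p₂)/|p₁ × p₂|.
Here n̂_z ≈ -0.655; the vertex latitude is φ_max = arccos|n̂_z| ≈ 49.1°.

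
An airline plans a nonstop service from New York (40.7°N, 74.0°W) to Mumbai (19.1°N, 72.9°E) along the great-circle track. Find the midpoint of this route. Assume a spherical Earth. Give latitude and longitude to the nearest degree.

Convert each endpoint to a unit vector on the sphere (x = cos φ cos λ, y = cos φ sin λ, z = sin φ).
The central angle between the endpoints is δ = arccos(p₁·p₂) ≈ 1.968 rad (112.8°).
Interpolate at f = 1/2 with slerp weights a = sin((1−f)δ)/sin δ ≈ 0.903, b = sin(fδ)/sin δ ≈ 0.903.
p = a·p₁ + b·p₂ ≈ (0.440, 0.157, 0.884); φ = arcsin(p_z) ≈ 62.16°, λ = atan2(p_y, p_x) ≈ 19.71°.

≈ 62°N, 20°E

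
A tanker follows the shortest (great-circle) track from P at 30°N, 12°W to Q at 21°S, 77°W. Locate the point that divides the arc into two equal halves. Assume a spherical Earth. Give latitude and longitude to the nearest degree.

Convert each endpoint to a unit vector on the sphere (x = cos φ cos λ, y = cos φ sin λ, z = sin φ).
The central angle between the endpoints is δ = arccos(p₁·p₂) ≈ 1.408 rad (80.6°).
Interpolate at f = 1/2 with slerp weights a = sin((1−f)δ)/sin δ ≈ 0.656, b = sin(fδ)/sin δ ≈ 0.656.
p = a·p₁ + b·p₂ ≈ (0.693, -0.715, 0.093); φ = arcsin(p_z) ≈ 5.33°, λ = atan2(p_y, p_x) ≈ -45.87°.

≈ 5°N, 46°W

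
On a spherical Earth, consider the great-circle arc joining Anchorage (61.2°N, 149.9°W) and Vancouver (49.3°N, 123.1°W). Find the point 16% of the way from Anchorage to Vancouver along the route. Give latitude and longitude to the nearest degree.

Write both endpoints as unit vectors p₁, p₂ with components (cos φ cos λ, cos φ sin λ, sin φ).
The central angle between the endpoints is δ = arccos(p₁·p₂) ≈ 0.334 rad (19.1°).
Interpolate at f = 0.16 with slerp weights a = sin((1−f)δ)/sin δ ≈ 0.845, b = sin(fδ)/sin δ ≈ 0.163.
p = a·p₁ + b·p₂ ≈ (-0.410, -0.293, 0.864); φ = arcsin(p_z) ≈ 59.73°, λ = atan2(p_y, p_x) ≈ -144.45°.

≈ 60°N, 144°W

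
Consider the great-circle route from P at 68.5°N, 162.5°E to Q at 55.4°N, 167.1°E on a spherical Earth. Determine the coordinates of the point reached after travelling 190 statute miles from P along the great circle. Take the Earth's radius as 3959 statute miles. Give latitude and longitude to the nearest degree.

≈ 66°N, 164°E

Convert each endpoint to a unit vector on the sphere (x = cos φ cos λ, y = cos φ sin λ, z = sin φ).
The central angle between the endpoints is δ = arccos(p₁·p₂) ≈ 0.232 rad (13.3°). The total great-circle distance is δ·R ≈ 0.232 × 3959 ≈ 917 mi, so the target fraction is f = 190/917 ≈ 0.207.
Interpolate at f ≈ 0.207 with slerp weights a = sin((1−f)δ)/sin δ ≈ 0.795, b = sin(fδ)/sin δ ≈ 0.209.
p = a·p₁ + b·p₂ ≈ (-0.394, 0.114, 0.912); φ = arcsin(p_z) ≈ 65.80°, λ = atan2(p_y, p_x) ≈ 163.83°.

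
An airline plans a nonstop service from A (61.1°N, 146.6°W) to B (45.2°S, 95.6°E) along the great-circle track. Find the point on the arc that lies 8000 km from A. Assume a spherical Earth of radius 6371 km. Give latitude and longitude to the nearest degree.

≈ (13°N, 137°E)

The haversine formula gives a central angle δ ≈ 2.466 rad (141.3°) between the endpoints. The total great-circle distance is δ·R ≈ 2.466 × 6371 ≈ 15708 km, so the target fraction is f = 8000/15708 ≈ 0.509.
Interpolate at f ≈ 0.509 with slerp weights a = sin((1−f)δ)/sin δ ≈ 1.495, b = sin(fδ)/sin δ ≈ 1.519.
p = a·p₁ + b·p₂ ≈ (-0.708, 0.668, 0.231); φ = arcsin(p_z) ≈ 13.34°, λ = atan2(p_y, p_x) ≈ 136.66°.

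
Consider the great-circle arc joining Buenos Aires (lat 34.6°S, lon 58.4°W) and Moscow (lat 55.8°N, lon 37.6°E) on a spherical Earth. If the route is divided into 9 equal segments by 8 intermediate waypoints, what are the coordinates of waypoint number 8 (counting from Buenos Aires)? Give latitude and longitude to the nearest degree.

≈ lat 50°N, lon 17°E

Convert each endpoint to a unit vector on the sphere (x = cos φ cos λ, y = cos φ sin λ, z = sin φ).
The central angle between the endpoints is δ = arccos(p₁·p₂) ≈ 2.115 rad (121.2°).
Interpolate at f = 8/9 with slerp weights a = sin((1−f)δ)/sin δ ≈ 0.272, b = sin(fδ)/sin δ ≈ 1.114.
p = a·p₁ + b·p₂ ≈ (0.613, 0.191, 0.766); φ = arcsin(p_z) ≈ 50.03°, λ = atan2(p_y, p_x) ≈ 17.30°.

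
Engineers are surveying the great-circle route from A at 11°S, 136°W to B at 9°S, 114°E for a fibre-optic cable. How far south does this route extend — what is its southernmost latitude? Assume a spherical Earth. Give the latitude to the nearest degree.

The great circle lies in the plane with unit normal n̂ = (p₁ × p₂)/|p₁ × p₂|.
Here n̂_z ≈ -0.956; the vertex latitude is φ_max = arccos|n̂_z| ≈ 17.1°.
Check via Clairaut: cos φ_max = |cos φ₁| · sin C = cos(11.0°)·sin(103.2°) ≈ 0.956, again giving ≈ 17.1°.

≈ 17°S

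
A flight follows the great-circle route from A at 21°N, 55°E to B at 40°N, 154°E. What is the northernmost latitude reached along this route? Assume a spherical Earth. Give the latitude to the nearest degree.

≈ 45°N

The great circle lies in the plane with unit normal n̂ = (p₁ × p₂)/|p₁ × p₂|.
Here n̂_z ≈ +0.711; the vertex latitude is φ_max = arccos|n̂_z| ≈ 44.7°.
Check via Clairaut: cos φ_max = |cos φ₁| · sin C = cos(21.0°)·sin(49.6°) ≈ 0.711, again giving ≈ 44.7°.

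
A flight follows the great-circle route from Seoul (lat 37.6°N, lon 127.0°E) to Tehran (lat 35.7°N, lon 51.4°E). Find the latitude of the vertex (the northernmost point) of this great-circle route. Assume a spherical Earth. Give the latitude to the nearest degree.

≈ 43°N

The great circle lies in the plane with unit normal n̂ = (p₁ × p₂)/|p₁ × p₂|.
Here n̂_z ≈ -0.728; the vertex latitude is φ_max = arccos|n̂_z| ≈ 43.3°.
Check via Clairaut: cos φ_max = |cos φ₁| · sin C = cos(37.6°)·sin(66.7°) ≈ 0.728, again giving ≈ 43.3°.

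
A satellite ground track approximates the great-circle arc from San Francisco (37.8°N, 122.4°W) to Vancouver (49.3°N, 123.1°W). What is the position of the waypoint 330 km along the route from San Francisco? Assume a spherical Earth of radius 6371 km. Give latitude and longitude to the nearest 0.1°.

≈ (40.8°N, 122.6°W)

Write both endpoints as unit vectors p₁, p₂ with components (cos φ cos λ, cos φ sin λ, sin φ).
The central angle between the endpoints is δ = arccos(p₁·p₂) ≈ 0.201 rad (11.5°). The total great-circle distance is δ·R ≈ 0.201 × 6371 ≈ 1280 km, so the target fraction is f = 330/1280 ≈ 0.258.
Interpolate at f ≈ 0.258 with slerp weights a = sin((1−f)δ)/sin δ ≈ 0.744, b = sin(fδ)/sin δ ≈ 0.259.
p = a·p₁ + b·p₂ ≈ (-0.408, -0.638, 0.653); φ = arcsin(p_z) ≈ 40.77°, λ = atan2(p_y, p_x) ≈ -122.56°.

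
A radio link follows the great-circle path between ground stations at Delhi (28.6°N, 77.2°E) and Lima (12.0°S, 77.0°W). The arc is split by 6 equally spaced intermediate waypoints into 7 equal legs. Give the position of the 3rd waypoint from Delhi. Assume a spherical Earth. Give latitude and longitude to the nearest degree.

≈ 36°N, 1°W

The haversine formula gives a central angle δ ≈ 2.632 rad (150.8°) between the endpoints.
Interpolate at f = 3/7 with slerp weights a = sin((1−f)δ)/sin δ ≈ 2.044, b = sin(fδ)/sin δ ≈ 1.851.
p = a·p₁ + b·p₂ ≈ (0.805, -0.014, 0.594); φ = arcsin(p_z) ≈ 36.41°, λ = atan2(p_y, p_x) ≈ -1.00°.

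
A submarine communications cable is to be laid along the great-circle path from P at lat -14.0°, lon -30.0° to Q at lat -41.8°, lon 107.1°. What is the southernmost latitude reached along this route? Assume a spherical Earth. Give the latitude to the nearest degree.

≈ -58°

The great circle lies in the plane with unit normal n̂ = (p₁ × p₂)/|p₁ × p₂|.
Here n̂_z ≈ +0.530; the vertex latitude is φ_max = arccos|n̂_z| ≈ 58.0°.
Check via Clairaut: cos φ_max = |cos φ₁| · sin C = cos(14.0°)·sin(146.9°) ≈ 0.530, again giving ≈ 58.0°.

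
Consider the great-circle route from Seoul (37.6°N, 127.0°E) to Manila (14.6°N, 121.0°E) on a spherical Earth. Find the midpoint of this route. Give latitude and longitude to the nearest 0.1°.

From cos δ = sin φ₁ sin φ₂ + cos φ₁ cos φ₂ cos Δλ, the central angle is δ ≈ 0.412 rad (23.6°).
Interpolate at f = 1/2 with slerp weights a = sin((1−f)δ)/sin δ ≈ 0.511, b = sin(fδ)/sin δ ≈ 0.511.
p = a·p₁ + b·p₂ ≈ (-0.498, 0.747, 0.440); φ = arcsin(p_z) ≈ 26.13°, λ = atan2(p_y, p_x) ≈ 123.70°.

≈ (26.1°N, 123.7°E)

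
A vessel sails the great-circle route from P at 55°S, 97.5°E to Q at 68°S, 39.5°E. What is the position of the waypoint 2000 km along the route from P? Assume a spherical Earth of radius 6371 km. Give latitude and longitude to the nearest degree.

The haversine formula gives a central angle δ ≈ 0.509 rad (29.1°) between the endpoints. The total great-circle distance is δ·R ≈ 0.509 × 6371 ≈ 3241 km, so the target fraction is f = 2000/3241 ≈ 0.617.
Interpolate at f ≈ 0.617 with slerp weights a = sin((1−f)δ)/sin δ ≈ 0.397, b = sin(fδ)/sin δ ≈ 0.634.
p = a·p₁ + b·p₂ ≈ (0.154, 0.377, -0.913); φ = arcsin(p_z) ≈ -65.98°, λ = atan2(p_y, p_x) ≈ 67.85°.

≈ 66°S, 68°E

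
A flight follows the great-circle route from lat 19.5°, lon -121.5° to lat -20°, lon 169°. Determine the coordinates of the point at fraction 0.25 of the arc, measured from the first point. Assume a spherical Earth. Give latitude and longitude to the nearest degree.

≈ lat 10°, lon -139°

From cos δ = sin φ₁ sin φ₂ + cos φ₁ cos φ₂ cos Δλ, the central angle is δ ≈ 1.373 rad (78.7°).
Interpolate at f = 0.25 with slerp weights a = sin((1−f)δ)/sin δ ≈ 0.874, b = sin(fδ)/sin δ ≈ 0.343.
p = a·p₁ + b·p₂ ≈ (-0.747, -0.641, 0.174); φ = arcsin(p_z) ≈ 10.05°, λ = atan2(p_y, p_x) ≈ -139.37°.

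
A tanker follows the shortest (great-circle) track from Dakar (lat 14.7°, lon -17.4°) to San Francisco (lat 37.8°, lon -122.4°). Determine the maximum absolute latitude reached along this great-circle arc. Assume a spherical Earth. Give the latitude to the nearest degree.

The great circle lies in the plane with unit normal n̂ = (p₁ × p₂)/|p₁ × p₂|.
Here n̂_z ≈ -0.739; the vertex latitude is φ_max = arccos|n̂_z| ≈ 42.4°.
Check via Clairaut: cos φ_max = |cos φ₁| · sin C = cos(14.7°)·sin(49.8°) ≈ 0.739, again giving ≈ 42.4°.

≈ 42°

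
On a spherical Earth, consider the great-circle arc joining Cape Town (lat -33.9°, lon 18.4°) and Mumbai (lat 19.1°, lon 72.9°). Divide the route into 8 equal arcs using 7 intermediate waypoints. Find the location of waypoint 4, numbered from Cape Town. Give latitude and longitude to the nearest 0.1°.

From cos δ = sin φ₁ sin φ₂ + cos φ₁ cos φ₂ cos Δλ, the central angle is δ ≈ 1.294 rad (74.2°).
Interpolate at f = 4/8 with slerp weights a = sin((1−f)δ)/sin δ ≈ 0.627, b = sin(fδ)/sin δ ≈ 0.627.
p = a·p₁ + b·p₂ ≈ (0.668, 0.730, -0.144); φ = arcsin(p_z) ≈ -8.31°, λ = atan2(p_y, p_x) ≈ 47.56°.

≈ lat -8.3°, lon 47.6°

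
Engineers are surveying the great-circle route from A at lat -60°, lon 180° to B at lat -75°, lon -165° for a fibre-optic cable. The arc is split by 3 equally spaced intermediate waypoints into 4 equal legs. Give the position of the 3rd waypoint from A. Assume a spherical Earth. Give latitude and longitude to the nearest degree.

≈ lat -71°, lon -171°

From cos δ = sin φ₁ sin φ₂ + cos φ₁ cos φ₂ cos Δλ, the central angle is δ ≈ 0.278 rad (15.9°).
Interpolate at f = 3/4 with slerp weights a = sin((1−f)δ)/sin δ ≈ 0.253, b = sin(fδ)/sin δ ≈ 0.754.
p = a·p₁ + b·p₂ ≈ (-0.315, -0.051, -0.948); φ = arcsin(p_z) ≈ -71.39°, λ = atan2(p_y, p_x) ≈ -170.89°.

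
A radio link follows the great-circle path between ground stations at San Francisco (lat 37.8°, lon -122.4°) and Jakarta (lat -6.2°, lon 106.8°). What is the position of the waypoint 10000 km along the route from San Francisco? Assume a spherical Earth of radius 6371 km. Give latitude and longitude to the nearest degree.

Write both endpoints as unit vectors p₁, p₂ with components (cos φ cos λ, cos φ sin λ, sin φ).
The central angle between the endpoints is δ = arccos(p₁·p₂) ≈ 2.189 rad (125.4°). The total great-circle distance is δ·R ≈ 2.189 × 6371 ≈ 13945 km, so the target fraction is f = 10000/13945 ≈ 0.717.
Interpolate at f ≈ 0.717 with slerp weights a = sin((1−f)δ)/sin δ ≈ 0.712, b = sin(fδ)/sin δ ≈ 1.227.
p = a·p₁ + b·p₂ ≈ (-0.654, 0.693, 0.304); φ = arcsin(p_z) ≈ 17.70°, λ = atan2(p_y, p_x) ≈ 133.36°.

≈ lat 18°, lon 133°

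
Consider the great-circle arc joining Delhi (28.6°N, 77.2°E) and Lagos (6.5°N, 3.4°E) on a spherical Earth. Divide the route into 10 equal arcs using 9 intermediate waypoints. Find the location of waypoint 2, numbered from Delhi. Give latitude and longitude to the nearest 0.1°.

Convert each endpoint to a unit vector on the sphere (x = cos φ cos λ, y = cos φ sin λ, z = sin φ).
The central angle between the endpoints is δ = arccos(p₁·p₂) ≈ 1.269 rad (72.7°).
Interpolate at f = 2/10 with slerp weights a = sin((1−f)δ)/sin δ ≈ 0.890, b = sin(fδ)/sin δ ≈ 0.263.
p = a·p₁ + b·p₂ ≈ (0.434, 0.777, 0.456); φ = arcsin(p_z) ≈ 27.11°, λ = atan2(p_y, p_x) ≈ 60.83°.

≈ 27.1°N, 60.8°E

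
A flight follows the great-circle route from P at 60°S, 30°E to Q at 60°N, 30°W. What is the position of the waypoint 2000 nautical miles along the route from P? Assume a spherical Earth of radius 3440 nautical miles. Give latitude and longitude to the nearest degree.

≈ 30°S, 9°E

The haversine formula gives a central angle δ ≈ 2.246 rad (128.7°) between the endpoints. The total great-circle distance is δ·R ≈ 2.246 × 3440 ≈ 7726 nmi, so the target fraction is f = 2000/7726 ≈ 0.259.
Interpolate at f ≈ 0.259 with slerp weights a = sin((1−f)δ)/sin δ ≈ 1.275, b = sin(fδ)/sin δ ≈ 0.704.
p = a·p₁ + b·p₂ ≈ (0.857, 0.143, -0.495); φ = arcsin(p_z) ≈ -29.69°, λ = atan2(p_y, p_x) ≈ 9.47°.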